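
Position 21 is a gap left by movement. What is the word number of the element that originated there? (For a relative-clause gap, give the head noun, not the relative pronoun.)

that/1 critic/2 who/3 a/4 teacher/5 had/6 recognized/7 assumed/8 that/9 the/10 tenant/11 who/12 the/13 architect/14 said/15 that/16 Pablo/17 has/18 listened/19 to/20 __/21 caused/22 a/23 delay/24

The gap at 21 is the prepositional object of "listened", inside a relative clause.
The relative pronoun is "who" (word 12); it is bound by the head noun immediately before it.
Its filler is the head noun "tenant", at word 11.

11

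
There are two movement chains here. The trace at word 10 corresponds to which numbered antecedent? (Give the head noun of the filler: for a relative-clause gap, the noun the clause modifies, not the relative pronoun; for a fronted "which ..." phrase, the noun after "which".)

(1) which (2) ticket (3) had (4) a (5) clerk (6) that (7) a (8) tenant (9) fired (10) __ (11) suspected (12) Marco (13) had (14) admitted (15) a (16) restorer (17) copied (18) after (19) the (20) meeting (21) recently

5

The marked gap is inside the relative clause, the direct object of "fired".
Its filler is the head noun "clerk" (via "that"), at word 5.
(The other dependency links word 2 to a gap after word 17.)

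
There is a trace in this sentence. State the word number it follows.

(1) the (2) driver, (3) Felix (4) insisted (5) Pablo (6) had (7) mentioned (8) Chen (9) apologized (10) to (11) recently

The displaced element is "the driver" (word 2).
It is linked across 2 clause boundaries (Ø → Ø).
It functions as the object of the preposition "to" of "apologized", so the gap sits immediately after word 10 ("to").
Base order: Felix insisted Pablo had mentioned Chen apologized to the driver recently.

10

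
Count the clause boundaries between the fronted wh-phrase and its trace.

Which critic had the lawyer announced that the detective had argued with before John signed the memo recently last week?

1

"which critic" is extracted from the PP object of "argued".
Boundaries crossed, outermost first: [that] — 1 in total.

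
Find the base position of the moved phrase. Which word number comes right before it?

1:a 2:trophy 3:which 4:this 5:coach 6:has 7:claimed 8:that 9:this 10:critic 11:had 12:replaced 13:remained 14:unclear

12

The displaced element is "a trophy" (word 2).
It is linked across 1 clause boundary (that).
It functions as the direct object of "replaced", so the gap sits immediately after word 12 ("replaced").
Base order: This coach has claimed that this critic had replaced a trophy.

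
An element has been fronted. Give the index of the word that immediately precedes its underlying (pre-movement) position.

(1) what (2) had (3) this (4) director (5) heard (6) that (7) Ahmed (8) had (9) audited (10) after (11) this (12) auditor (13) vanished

9

The displaced element is "what" (word 1).
It is linked across 1 clause boundary (that).
It functions as the direct object of "audited", so the gap sits immediately after word 9 ("audited").
Base order: This director had heard that Ahmed had audited what after this auditor vanished.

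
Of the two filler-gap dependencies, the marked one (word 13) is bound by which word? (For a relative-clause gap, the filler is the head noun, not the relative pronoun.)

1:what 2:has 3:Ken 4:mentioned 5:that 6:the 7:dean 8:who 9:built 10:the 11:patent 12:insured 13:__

1

The marked gap is the direct object of "insured".
Its filler is the fronted wh-phrase "what", at word 1.
(The other dependency links word 7 to a gap after word 8.)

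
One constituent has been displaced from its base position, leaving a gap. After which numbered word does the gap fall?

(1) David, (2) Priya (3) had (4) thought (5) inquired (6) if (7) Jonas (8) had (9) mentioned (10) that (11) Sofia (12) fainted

4

The displaced element is "David" (word 1).
It is linked across 1 clause boundary (Ø).
It functions as the subject of "inquired", so the gap sits immediately after word 4 ("thought").
Base order: Priya had thought that David inquired if Jonas had mentioned that Sofia fainted.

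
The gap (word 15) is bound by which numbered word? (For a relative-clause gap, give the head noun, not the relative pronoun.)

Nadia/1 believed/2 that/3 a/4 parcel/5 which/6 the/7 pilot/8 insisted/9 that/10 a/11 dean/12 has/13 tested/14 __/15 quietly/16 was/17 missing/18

5

The gap at 15 is the object of "tested", inside a relative clause.
The relative pronoun is "which" (word 6); it is bound by the head noun immediately before it.
Its filler is the head noun "parcel", at word 5.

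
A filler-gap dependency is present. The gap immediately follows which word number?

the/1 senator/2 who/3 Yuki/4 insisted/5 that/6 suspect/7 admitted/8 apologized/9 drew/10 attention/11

8

The displaced element is "the senator" (word 2).
It is linked across 2 clause boundaries (Ø → Ø).
It functions as the subject of "apologized", so the gap sits immediately after word 8 ("admitted").
Base order: Yuki insisted that suspect admitted the senator apologized.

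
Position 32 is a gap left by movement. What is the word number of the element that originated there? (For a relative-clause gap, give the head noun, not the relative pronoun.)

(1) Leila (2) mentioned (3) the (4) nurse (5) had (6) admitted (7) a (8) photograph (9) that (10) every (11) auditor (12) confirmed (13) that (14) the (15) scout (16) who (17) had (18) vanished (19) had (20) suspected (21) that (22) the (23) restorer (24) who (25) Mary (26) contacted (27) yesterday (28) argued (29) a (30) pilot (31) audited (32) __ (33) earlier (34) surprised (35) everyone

8

The gap at 32 is the object of "audited", inside a relative clause.
The relative pronoun is "that" (word 9); it is bound by the head noun immediately before it.
Its filler is the head noun "photograph", at word 8.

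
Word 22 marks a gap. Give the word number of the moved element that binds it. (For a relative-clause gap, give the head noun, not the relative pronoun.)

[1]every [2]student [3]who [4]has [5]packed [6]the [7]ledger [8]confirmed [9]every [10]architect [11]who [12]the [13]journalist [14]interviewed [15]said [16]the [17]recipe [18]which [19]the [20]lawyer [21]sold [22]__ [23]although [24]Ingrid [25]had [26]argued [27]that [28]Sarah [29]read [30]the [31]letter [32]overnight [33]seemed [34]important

17

The gap at 22 is the object of "sold", inside a relative clause.
The relative pronoun is "which" (word 18); it is bound by the head noun immediately before it.
Its filler is the head noun "recipe", at word 17.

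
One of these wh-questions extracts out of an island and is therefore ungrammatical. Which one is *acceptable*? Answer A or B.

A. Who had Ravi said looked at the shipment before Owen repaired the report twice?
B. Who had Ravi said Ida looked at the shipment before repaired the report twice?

A

In B, the wh-phrase is extracted from inside an adjunct island (introduced by "before"), which blocks movement.
In A, the extraction path crosses only that-complement boundaries, which are transparent.
So A is grammatical.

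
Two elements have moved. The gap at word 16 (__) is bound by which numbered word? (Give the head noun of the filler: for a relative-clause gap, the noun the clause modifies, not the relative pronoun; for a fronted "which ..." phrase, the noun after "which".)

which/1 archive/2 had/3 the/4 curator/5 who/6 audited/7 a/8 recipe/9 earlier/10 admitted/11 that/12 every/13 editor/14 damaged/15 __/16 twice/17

The marked gap is the direct object of "damaged".
Its filler is the fronted wh-phrase "which archive", at word 2.
(The other dependency links word 5 to a gap after word 6.)

2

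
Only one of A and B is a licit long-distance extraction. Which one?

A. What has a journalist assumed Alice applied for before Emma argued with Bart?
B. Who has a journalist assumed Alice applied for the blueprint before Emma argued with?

A

In B, the wh-phrase is extracted from inside an adjunct island (introduced by "before"), which blocks movement.
In A, the extraction path crosses only that-complement boundaries, which are transparent.
So A is grammatical.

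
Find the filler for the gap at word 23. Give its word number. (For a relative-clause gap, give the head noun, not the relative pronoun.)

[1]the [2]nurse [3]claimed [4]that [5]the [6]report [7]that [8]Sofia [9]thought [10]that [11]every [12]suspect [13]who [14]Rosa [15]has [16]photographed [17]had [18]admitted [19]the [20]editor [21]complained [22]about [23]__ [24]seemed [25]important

The gap at 23 is the prepositional object of "complained", inside a relative clause.
The relative pronoun is "that" (word 7); it is bound by the head noun immediately before it.
Its filler is the head noun "report", at word 6.

6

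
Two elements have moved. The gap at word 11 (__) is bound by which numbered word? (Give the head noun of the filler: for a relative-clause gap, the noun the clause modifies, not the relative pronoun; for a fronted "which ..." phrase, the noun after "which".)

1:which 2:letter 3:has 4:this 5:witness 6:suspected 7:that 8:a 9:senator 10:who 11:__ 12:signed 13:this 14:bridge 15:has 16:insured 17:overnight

The marked gap is inside the relative clause, the subject of "signed".
Its filler is the head noun "senator" (via "who"), at word 9.
(The other dependency links word 2 to a gap after word 16.)

9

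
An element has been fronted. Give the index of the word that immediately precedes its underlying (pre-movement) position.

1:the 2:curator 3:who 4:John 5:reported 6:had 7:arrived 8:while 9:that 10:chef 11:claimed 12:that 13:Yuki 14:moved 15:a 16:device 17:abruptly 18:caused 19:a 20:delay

5

The displaced element is "the curator" (word 2).
It is linked across 1 clause boundary (Ø).
It functions as the subject of "arrived", so the gap sits immediately after word 5 ("reported").
Base order: John reported that the curator had arrived while that chef claimed that Yuki moved a device abruptly.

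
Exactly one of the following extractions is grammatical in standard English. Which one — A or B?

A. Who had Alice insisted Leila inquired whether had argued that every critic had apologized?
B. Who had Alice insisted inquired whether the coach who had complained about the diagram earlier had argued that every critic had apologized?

In A, the wh-phrase is extracted from inside a wh-island (introduced by "whether"), which blocks movement.
In B, the extraction path crosses only that-complement boundaries, which are transparent.
So B is grammatical.

B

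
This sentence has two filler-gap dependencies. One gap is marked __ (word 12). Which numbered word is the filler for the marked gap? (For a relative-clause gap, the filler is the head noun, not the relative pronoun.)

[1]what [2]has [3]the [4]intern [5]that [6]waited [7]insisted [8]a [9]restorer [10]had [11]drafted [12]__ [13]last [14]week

1

The marked gap is the direct object of "drafted".
Its filler is the fronted wh-phrase "what", at word 1.
(The other dependency links word 4 to a gap after word 5.)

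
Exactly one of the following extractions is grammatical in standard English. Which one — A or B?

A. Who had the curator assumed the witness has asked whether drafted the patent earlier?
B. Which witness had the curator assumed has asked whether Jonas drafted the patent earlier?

B

In A, the wh-phrase is extracted from inside a wh-island (introduced by "whether"), which blocks movement.
In B, the extraction path crosses only that-complement boundaries, which are transparent.
So B is grammatical.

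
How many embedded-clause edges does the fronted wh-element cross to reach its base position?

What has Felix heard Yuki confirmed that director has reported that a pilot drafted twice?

3

"what" is extracted from the object of "drafted".
Boundaries crossed, outermost first: [Ø], [Ø], [that] — 3 in total.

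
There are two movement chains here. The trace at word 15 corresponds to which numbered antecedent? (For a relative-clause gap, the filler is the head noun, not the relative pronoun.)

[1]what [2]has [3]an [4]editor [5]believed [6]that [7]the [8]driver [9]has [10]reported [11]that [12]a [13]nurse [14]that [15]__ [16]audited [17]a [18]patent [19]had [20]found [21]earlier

13

The marked gap is inside the relative clause, the subject of "audited".
Its filler is the head noun "nurse" (via "that"), at word 13.
(The other dependency links word 1 to a gap after word 20.)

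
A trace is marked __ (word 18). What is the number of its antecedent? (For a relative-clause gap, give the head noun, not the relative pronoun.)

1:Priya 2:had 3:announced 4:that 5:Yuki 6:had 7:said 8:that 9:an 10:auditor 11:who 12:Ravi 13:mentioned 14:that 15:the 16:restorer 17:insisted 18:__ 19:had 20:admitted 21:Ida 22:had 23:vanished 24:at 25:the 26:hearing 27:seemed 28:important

10

The gap at 18 is the subject of "admitted", inside a relative clause.
The relative pronoun is "who" (word 11); it is bound by the head noun immediately before it.
Its filler is the head noun "auditor", at word 10.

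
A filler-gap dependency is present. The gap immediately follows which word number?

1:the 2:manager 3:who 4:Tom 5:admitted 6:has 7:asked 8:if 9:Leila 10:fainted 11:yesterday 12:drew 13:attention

5

The displaced element is "the manager" (word 2).
It is linked across 1 clause boundary (Ø).
It functions as the subject of "asked", so the gap sits immediately after word 5 ("admitted").
Base order: Tom admitted that the manager has asked if Leila fainted yesterday.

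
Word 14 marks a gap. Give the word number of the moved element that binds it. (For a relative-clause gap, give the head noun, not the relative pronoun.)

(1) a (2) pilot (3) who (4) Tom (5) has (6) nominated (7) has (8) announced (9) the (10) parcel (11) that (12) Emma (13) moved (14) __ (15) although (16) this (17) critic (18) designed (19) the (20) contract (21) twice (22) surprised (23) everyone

10

The gap at 14 is the object of "moved", inside a relative clause.
The relative pronoun is "that" (word 11); it is bound by the head noun immediately before it.
Its filler is the head noun "parcel", at word 10.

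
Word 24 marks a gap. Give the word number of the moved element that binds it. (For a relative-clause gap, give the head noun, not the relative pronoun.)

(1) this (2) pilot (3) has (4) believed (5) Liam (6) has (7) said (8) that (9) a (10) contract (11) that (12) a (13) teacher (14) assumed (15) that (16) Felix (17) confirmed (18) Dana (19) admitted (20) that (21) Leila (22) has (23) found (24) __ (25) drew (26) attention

10

The gap at 24 is the object of "found", inside a relative clause.
The relative pronoun is "that" (word 11); it is bound by the head noun immediately before it.
Its filler is the head noun "contract", at word 10.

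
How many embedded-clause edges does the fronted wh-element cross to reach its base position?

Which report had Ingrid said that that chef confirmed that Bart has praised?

"which report" is extracted from the object of "praised".
Boundaries crossed, outermost first: [that], [that] — 2 in total.

2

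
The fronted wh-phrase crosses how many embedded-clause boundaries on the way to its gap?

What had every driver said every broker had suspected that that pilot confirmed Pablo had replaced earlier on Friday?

"what" is extracted from the object of "replaced".
Boundaries crossed, outermost first: [Ø], [that], [Ø] — 3 in total.

3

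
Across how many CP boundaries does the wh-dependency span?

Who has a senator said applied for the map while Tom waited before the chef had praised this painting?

"who" is extracted from the subject of "applied".
Boundaries crossed, outermost first: [Ø] — 1 in total.

1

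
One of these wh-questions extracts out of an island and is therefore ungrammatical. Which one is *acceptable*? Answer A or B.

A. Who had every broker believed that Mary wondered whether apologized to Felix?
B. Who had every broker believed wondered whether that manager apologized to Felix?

B

In A, the wh-phrase is extracted from inside a wh-island (introduced by "whether"), which blocks movement.
In B, the extraction path crosses only that-complement boundaries, which are transparent.
So B is grammatical.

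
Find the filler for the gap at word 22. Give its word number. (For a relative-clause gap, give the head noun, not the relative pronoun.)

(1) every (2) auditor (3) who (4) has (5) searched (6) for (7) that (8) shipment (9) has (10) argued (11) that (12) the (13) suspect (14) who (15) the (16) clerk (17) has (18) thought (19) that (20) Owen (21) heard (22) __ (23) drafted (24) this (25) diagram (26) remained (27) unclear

13

The gap at 22 is the subject of "drafted", inside a relative clause.
The relative pronoun is "who" (word 14); it is bound by the head noun immediately before it.
Its filler is the head noun "suspect", at word 13.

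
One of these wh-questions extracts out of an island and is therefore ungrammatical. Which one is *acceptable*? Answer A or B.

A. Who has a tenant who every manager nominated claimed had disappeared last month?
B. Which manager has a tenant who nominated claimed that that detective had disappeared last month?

A

In B, the wh-phrase is extracted from inside a complex-NP island (relative clause) (introduced by "who"), which blocks movement.
In A, the extraction path crosses only that-complement boundaries, which are transparent.
So A is grammatical.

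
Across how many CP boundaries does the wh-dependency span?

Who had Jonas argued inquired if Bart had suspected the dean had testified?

1

"who" is extracted from the subject of "inquired".
Boundaries crossed, outermost first: [Ø] — 1 in total.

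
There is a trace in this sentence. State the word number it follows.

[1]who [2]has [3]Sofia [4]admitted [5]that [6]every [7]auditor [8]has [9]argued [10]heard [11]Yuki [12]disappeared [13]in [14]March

The displaced element is "who" (word 1).
It is linked across 2 clause boundaries (that → Ø).
It functions as the subject of "heard", so the gap sits immediately after word 9 ("argued").
Base order: Sofia has admitted that every auditor has argued that who heard Yuki disappeared in March.

9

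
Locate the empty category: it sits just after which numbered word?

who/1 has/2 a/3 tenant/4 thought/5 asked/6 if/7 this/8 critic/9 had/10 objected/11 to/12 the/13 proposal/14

The displaced element is "who" (word 1).
It is linked across 1 clause boundary (Ø).
It functions as the subject of "asked", so the gap sits immediately after word 5 ("thought").
Base order: A tenant has thought that who asked if this critic had objected to the proposal.

5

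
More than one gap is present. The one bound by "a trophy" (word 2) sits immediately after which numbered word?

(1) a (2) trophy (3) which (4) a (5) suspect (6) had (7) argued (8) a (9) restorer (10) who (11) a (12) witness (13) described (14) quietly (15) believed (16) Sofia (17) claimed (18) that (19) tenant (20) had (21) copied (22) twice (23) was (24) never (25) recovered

The displaced element is "a trophy" (word 2).
It is linked across 3 clause boundaries (Ø → Ø → Ø).
It functions as the direct object of "copied", so the gap sits immediately after word 21 ("copied").
Base order: A suspect had argued a restorer who a witness described quietly believed Sofia claimed that tenant had copied a trophy twice.

21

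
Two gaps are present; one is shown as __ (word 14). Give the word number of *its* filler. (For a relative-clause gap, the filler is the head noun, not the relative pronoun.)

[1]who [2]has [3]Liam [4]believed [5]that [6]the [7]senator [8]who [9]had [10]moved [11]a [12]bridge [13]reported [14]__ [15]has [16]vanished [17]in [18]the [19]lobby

The marked gap is the subject of "vanished".
Its filler is the fronted wh-phrase "who", at word 1.
(The other dependency links word 7 to a gap after word 8.)

1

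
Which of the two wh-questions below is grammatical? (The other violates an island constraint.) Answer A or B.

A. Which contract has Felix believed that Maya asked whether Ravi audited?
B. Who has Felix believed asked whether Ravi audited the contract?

In A, the wh-phrase is extracted from inside a wh-island (introduced by "whether"), which blocks movement.
In B, the extraction path crosses only that-complement boundaries, which are transparent.
So B is grammatical.

B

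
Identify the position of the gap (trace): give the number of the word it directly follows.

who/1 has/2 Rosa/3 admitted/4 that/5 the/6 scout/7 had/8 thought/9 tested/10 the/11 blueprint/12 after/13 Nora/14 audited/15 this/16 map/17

The displaced element is "who" (word 1).
It is linked across 2 clause boundaries (that → Ø).
It functions as the subject of "tested", so the gap sits immediately after word 9 ("thought").
Base order: Rosa has admitted that the scout had thought that who tested the blueprint after Nora audited this map.

9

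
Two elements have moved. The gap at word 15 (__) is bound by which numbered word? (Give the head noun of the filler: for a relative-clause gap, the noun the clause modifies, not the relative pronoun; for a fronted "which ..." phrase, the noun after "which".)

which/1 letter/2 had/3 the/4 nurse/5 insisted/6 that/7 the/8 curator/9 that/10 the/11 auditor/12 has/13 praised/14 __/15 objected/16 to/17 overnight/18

The marked gap is inside the relative clause, the direct object of "praised".
Its filler is the head noun "curator" (via "that"), at word 9.
(The other dependency links word 2 to a gap after word 17.)

9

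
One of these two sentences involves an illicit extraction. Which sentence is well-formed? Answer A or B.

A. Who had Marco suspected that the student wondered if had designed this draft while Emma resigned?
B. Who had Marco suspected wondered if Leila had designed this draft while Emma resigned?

B

In A, the wh-phrase is extracted from inside a wh-island (introduced by "if"), which blocks movement.
In B, the extraction path crosses only that-complement boundaries, which are transparent.
So B is grammatical.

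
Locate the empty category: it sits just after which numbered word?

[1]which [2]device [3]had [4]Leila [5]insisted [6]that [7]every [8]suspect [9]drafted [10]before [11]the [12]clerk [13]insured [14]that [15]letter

9

The displaced element is "which device" (word 2).
It is linked across 1 clause boundary (that).
It functions as the direct object of "drafted", so the gap sits immediately after word 9 ("drafted").
Base order: Leila had insisted that every suspect drafted which device before the clerk insured that letter.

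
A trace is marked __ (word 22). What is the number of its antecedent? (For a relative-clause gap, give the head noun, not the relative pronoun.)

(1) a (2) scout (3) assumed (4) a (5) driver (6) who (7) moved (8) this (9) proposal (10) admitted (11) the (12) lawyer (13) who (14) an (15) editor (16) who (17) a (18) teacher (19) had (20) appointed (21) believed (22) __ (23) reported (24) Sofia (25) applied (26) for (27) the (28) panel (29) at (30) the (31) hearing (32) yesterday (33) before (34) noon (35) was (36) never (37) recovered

The gap at 22 is the subject of "reported", inside a relative clause.
The relative pronoun is "who" (word 13); it is bound by the head noun immediately before it.
Its filler is the head noun "lawyer", at word 12.

12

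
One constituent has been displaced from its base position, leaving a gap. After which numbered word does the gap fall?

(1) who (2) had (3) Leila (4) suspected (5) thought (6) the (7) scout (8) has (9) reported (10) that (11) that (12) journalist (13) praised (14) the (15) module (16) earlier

The displaced element is "who" (word 1).
It is linked across 1 clause boundary (Ø).
It functions as the subject of "thought", so the gap sits immediately after word 4 ("suspected").
Base order: Leila had suspected who thought the scout has reported that that journalist praised the module earlier.

4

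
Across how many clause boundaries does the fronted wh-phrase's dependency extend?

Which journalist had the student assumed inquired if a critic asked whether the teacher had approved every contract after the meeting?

1

"which journalist" is extracted from the subject of "inquired".
Boundaries crossed, outermost first: [Ø] — 1 in total.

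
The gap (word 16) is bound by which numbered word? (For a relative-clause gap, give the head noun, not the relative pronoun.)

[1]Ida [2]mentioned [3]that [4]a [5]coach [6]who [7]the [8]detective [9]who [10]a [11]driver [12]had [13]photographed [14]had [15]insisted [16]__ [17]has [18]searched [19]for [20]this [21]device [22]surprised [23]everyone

5

The gap at 16 is the subject of "searched", inside a relative clause.
The relative pronoun is "who" (word 6); it is bound by the head noun immediately before it.
Its filler is the head noun "coach", at word 5.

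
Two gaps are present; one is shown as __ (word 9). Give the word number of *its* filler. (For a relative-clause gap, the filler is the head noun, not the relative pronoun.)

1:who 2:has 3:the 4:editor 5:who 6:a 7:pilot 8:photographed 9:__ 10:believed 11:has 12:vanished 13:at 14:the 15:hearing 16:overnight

4

The marked gap is inside the relative clause, the direct object of "photographed".
Its filler is the head noun "editor" (via "who"), at word 4.
(The other dependency links word 1 to a gap after word 10.)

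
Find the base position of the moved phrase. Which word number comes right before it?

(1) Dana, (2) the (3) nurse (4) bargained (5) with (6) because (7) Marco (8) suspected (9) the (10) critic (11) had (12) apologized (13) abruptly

The displaced element is "Dana" (word 1).
It functions as the object of the preposition "with" of "bargained", so the gap sits immediately after word 5 ("with").
Base order: The nurse bargained with Dana because Marco suspected the critic had apologized abruptly.

5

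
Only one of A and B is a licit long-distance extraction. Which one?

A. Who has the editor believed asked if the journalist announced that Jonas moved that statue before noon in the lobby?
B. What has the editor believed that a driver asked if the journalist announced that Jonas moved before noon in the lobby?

A

In B, the wh-phrase is extracted from inside a wh-island (introduced by "if"), which blocks movement.
In A, the extraction path crosses only that-complement boundaries, which are transparent.
So A is grammatical.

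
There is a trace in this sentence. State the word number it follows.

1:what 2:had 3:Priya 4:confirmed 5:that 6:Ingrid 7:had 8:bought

8

The displaced element is "what" (word 1).
It is linked across 1 clause boundary (that).
It functions as the direct object of "bought", so the gap sits immediately after word 8 ("bought").
Base order: Priya had confirmed that Ingrid had bought what.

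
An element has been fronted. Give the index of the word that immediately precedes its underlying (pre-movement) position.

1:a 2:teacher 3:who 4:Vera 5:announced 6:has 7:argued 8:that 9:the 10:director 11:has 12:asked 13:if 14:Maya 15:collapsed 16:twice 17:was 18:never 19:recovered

5

The displaced element is "a teacher" (word 2).
It is linked across 1 clause boundary (Ø).
It functions as the subject of "argued", so the gap sits immediately after word 5 ("announced").
Base order: Vera announced a teacher has argued that the director has asked if Maya collapsed twice.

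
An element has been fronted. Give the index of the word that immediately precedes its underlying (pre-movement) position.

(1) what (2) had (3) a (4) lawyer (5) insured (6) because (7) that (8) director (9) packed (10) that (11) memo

5

The displaced element is "what" (word 1).
It functions as the direct object of "insured", so the gap sits immediately after word 5 ("insured").
Base order: A lawyer had insured what because that director packed that memo.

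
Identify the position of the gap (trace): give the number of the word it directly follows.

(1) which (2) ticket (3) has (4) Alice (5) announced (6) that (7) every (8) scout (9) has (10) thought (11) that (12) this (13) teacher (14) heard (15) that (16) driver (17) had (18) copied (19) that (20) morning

18

The displaced element is "which ticket" (word 2).
It is linked across 3 clause boundaries (that → that → Ø).
It functions as the direct object of "copied", so the gap sits immediately after word 18 ("copied").
Base order: Alice has announced that every scout has thought that this teacher heard that driver had copied which ticket that morning.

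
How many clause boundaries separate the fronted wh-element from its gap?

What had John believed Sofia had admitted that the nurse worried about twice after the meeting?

"what" is extracted from the PP object of "worried".
Boundaries crossed, outermost first: [Ø], [that] — 2 in total.

2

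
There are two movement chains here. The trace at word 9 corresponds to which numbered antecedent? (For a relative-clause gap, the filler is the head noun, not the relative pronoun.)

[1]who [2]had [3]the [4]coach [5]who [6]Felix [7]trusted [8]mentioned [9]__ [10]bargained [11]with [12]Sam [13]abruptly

1

The marked gap is the subject of "bargained".
Its filler is the fronted wh-phrase "who", at word 1.
(The other dependency links word 4 to a gap after word 7.)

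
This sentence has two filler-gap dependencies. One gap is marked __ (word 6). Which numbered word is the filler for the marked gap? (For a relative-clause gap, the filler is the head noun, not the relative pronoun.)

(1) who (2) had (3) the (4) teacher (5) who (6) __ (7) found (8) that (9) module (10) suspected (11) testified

The marked gap is inside the relative clause, the subject of "found".
Its filler is the head noun "teacher" (via "who"), at word 4.
(The other dependency links word 1 to a gap after word 10.)

4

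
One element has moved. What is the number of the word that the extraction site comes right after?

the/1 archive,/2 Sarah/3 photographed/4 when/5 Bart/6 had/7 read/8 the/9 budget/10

4

The displaced element is "the archive" (word 2).
It functions as the direct object of "photographed", so the gap sits immediately after word 4 ("photographed").
Base order: Sarah photographed the archive when Bart had read the budget.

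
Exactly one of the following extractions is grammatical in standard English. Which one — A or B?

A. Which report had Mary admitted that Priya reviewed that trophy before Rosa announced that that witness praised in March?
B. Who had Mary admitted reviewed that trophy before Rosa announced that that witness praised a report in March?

B

In A, the wh-phrase is extracted from inside an adjunct island (introduced by "before"), which blocks movement.
In B, the extraction path crosses only that-complement boundaries, which are transparent.
So B is grammatical.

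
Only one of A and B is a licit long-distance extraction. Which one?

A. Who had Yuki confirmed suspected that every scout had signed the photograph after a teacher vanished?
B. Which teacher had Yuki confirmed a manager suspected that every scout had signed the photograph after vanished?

In B, the wh-phrase is extracted from inside an adjunct island (introduced by "after"), which blocks movement.
In A, the extraction path crosses only that-complement boundaries, which are transparent.
So A is grammatical.

A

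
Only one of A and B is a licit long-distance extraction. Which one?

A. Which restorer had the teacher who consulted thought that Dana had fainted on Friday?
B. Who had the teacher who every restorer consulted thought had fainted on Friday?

B

In A, the wh-phrase is extracted from inside a complex-NP island (relative clause) (introduced by "who"), which blocks movement.
In B, the extraction path crosses only that-complement boundaries, which are transparent.
So B is grammatical.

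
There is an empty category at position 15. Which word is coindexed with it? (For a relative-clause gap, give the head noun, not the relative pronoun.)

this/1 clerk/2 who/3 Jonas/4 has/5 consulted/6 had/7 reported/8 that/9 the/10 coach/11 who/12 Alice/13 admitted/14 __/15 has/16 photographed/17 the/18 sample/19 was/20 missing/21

The gap at 15 is the subject of "photographed", inside a relative clause.
The relative pronoun is "who" (word 12); it is bound by the head noun immediately before it.
Its filler is the head noun "coach", at word 11.

11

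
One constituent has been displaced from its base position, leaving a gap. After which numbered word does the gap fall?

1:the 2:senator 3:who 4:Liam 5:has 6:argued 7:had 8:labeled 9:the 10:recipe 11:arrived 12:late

The displaced element is "the senator" (word 2).
It is linked across 1 clause boundary (Ø).
It functions as the subject of "labeled", so the gap sits immediately after word 6 ("argued").
Base order: Liam has argued that the senator had labeled the recipe.

6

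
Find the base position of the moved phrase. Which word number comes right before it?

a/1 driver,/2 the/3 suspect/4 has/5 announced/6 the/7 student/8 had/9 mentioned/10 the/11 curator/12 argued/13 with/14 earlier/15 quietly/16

14

The displaced element is "a driver" (word 2).
It is linked across 2 clause boundaries (Ø → Ø).
It functions as the object of the preposition "with" of "argued", so the gap sits immediately after word 14 ("with").
Base order: The suspect has announced the student had mentioned the curator argued with a driver earlier quietly.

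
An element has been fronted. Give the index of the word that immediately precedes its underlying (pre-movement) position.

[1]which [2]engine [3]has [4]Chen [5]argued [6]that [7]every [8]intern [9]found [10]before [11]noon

9

The displaced element is "which engine" (word 2).
It is linked across 1 clause boundary (that).
It functions as the direct object of "found", so the gap sits immediately after word 9 ("found").
Base order: Chen has argued that every intern found which engine before noon.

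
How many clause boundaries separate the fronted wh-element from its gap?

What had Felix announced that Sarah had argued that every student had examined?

"what" is extracted from the object of "examined".
Boundaries crossed, outermost first: [that], [that] — 2 in total.

2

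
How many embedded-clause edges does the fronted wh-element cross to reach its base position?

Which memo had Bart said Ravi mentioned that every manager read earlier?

"which memo" is extracted from the object of "read".
Boundaries crossed, outermost first: [Ø], [that] — 2 in total.

2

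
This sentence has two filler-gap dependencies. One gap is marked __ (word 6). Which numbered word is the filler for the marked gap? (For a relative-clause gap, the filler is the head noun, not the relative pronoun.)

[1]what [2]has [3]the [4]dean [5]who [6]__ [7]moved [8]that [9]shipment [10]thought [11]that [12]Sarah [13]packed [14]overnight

The marked gap is inside the relative clause, the subject of "moved".
Its filler is the head noun "dean" (via "who"), at word 4.
(The other dependency links word 1 to a gap after word 13.)

4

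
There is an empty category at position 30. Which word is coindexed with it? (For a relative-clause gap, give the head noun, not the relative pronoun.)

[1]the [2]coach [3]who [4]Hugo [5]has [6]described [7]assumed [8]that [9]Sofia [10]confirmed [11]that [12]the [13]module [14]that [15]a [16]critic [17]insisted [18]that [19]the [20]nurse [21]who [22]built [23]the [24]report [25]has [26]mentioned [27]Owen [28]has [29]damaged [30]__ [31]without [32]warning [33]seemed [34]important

13

The gap at 30 is the object of "damaged", inside a relative clause.
The relative pronoun is "that" (word 14); it is bound by the head noun immediately before it.
Its filler is the head noun "module", at word 13.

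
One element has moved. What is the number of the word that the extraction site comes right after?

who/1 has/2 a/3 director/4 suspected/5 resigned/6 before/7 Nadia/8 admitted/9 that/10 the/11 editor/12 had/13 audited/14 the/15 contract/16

The displaced element is "who" (word 1).
It is linked across 1 clause boundary (Ø).
It functions as the subject of "resigned", so the gap sits immediately after word 5 ("suspected").
Base order: A director has suspected that who resigned before Nadia admitted that the editor had audited the contract.

5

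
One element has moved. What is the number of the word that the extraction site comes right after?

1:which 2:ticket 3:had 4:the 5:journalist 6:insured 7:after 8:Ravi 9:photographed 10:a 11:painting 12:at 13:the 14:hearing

6

The displaced element is "which ticket" (word 2).
It functions as the direct object of "insured", so the gap sits immediately after word 6 ("insured").
Base order: The journalist had insured which ticket after Ravi photographed a painting at the hearing.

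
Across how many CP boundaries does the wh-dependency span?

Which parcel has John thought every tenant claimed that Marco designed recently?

2

"which parcel" is extracted from the object of "designed".
Boundaries crossed, outermost first: [Ø], [that] — 2 in total.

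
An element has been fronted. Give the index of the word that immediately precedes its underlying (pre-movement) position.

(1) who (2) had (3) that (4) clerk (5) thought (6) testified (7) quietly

The displaced element is "who" (word 1).
It is linked across 1 clause boundary (Ø).
It functions as the subject of "testified", so the gap sits immediately after word 5 ("thought").
Base order: That clerk had thought who testified quietly.

5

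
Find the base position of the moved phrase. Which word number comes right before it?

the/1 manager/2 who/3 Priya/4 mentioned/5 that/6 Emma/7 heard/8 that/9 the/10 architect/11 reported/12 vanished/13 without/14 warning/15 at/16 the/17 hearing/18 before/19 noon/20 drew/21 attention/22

12

The displaced element is "the manager" (word 2).
It is linked across 3 clause boundaries (that → that → Ø).
It functions as the subject of "vanished", so the gap sits immediately after word 12 ("reported").
Base order: Priya mentioned that Emma heard that the architect reported the manager vanished without warning at the hearing before noon.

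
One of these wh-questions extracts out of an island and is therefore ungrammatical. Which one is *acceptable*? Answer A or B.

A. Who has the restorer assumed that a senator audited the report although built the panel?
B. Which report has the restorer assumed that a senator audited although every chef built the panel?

B

In A, the wh-phrase is extracted from inside an adjunct island (introduced by "although"), which blocks movement.
In B, the extraction path crosses only that-complement boundaries, which are transparent.
So B is grammatical.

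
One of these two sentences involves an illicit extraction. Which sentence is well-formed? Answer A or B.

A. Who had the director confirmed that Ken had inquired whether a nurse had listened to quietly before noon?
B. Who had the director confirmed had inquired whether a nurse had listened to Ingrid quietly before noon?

B

In A, the wh-phrase is extracted from inside a wh-island (introduced by "whether"), which blocks movement.
In B, the extraction path crosses only that-complement boundaries, which are transparent.
So B is grammatical.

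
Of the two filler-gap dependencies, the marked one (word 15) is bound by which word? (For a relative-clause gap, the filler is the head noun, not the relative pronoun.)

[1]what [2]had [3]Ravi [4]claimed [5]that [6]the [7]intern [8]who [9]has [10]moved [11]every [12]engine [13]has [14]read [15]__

The marked gap is the direct object of "read".
Its filler is the fronted wh-phrase "what", at word 1.
(The other dependency links word 7 to a gap after word 8.)

1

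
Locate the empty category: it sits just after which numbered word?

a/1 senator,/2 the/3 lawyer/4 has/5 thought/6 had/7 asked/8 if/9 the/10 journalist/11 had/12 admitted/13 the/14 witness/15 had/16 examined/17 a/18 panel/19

The displaced element is "a senator" (word 2).
It is linked across 1 clause boundary (Ø).
It functions as the subject of "asked", so the gap sits immediately after word 6 ("thought").
Base order: The lawyer has thought that a senator had asked if the journalist had admitted the witness had examined a panel.

6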